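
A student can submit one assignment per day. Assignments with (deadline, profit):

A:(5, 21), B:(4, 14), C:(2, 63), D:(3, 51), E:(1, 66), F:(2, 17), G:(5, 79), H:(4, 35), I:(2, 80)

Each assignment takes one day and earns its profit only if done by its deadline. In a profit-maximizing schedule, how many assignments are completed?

Take jobs in profit order; each goes to the latest open slot no later than its deadline.
By profit: I(d2,80), G(d5,79), E(d1,66), C(d2,63), D(d3,51), H(d4,35), A(d5,21), F(d2,17), B(d4,14)
I→slot 2; G→slot 5; E→slot 1; C skipped; D→slot 3; H→slot 4; A skipped; F skipped; B skipped.
5 of 9 scheduled.

5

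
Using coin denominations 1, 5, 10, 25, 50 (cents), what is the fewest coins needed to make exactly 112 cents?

5

Use the largest denomination that fits, subtract, and repeat.
112 − 2×50→12 − 1×10→2 − 2×1→0
Total coins = 2 + 1 + 2 = 5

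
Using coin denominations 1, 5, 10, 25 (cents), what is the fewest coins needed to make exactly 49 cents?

Use the largest denomination that fits, subtract, and repeat.
49 = 1×25 + 2×10 + 4×1
Total coins = 1 + 2 + 4 = 7

7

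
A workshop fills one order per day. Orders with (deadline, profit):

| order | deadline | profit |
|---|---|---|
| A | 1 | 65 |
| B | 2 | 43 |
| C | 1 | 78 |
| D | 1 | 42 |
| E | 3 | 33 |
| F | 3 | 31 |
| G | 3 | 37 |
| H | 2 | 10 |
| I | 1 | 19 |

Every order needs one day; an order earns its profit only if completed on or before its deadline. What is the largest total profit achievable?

158

Take jobs in profit order; each goes to the latest open slot no later than its deadline.
By profit: C(d1,78), A(d1,65), B(d2,43), D(d1,42), G(d3,37), E(d3,33), F(d3,31), I(d1,19), H(d2,10)
C→slot 1; A skipped; B→slot 2; D skipped; G→slot 3; E skipped; F skipped; I skipped; H skipped.
Profit = 78 + 43 + 37 = 158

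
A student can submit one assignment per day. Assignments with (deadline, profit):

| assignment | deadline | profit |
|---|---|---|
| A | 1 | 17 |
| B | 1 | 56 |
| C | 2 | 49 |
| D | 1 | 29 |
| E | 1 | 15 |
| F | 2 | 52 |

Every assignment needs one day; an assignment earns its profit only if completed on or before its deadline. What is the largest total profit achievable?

Sort by profit descending; place each in the latest free slot ≤ its deadline.
Profit order: B=56 F=52 C=49 D=29 A=17 E=15
Assign: B→slot 1, F→slot 2, C skipped, D skipped, A skipped, E skipped.
Slots: [1:B] [2:F]
Profit = 56 + 52 = 108

108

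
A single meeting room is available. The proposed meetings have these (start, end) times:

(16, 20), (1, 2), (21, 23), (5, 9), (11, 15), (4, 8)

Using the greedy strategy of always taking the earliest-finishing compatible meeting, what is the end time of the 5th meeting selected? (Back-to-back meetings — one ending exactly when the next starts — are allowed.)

23

Greedy by earliest finish: after sorting by end time, pick each interval compatible with the last pick.
By end time: (1,2), (4,8), (5,9), (11,15), (16,20), (21,23).
Pick (1,2); next start ≥ 2 → (4,8); next start ≥ 8 → (11,15); next start ≥ 15 → (16,20); next start ≥ 20 → (21,23).
Selected: (1,2) (4,8) (11,15) (16,20) (21,23)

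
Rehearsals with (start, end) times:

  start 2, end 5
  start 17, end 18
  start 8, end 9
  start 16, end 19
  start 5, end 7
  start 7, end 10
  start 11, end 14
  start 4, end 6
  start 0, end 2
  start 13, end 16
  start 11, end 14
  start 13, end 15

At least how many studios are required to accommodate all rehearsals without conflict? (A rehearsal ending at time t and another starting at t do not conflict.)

Events (time:±→running): 0:+→1 2:-→0 2:+→1 4:+→2 5:-→1 5:+→2 6:-→1 7:-→0 7:+→1 8:+→2 9:-→1 10:-→0 11:+→1 11:+→2 13:+→3 13:+→4 … peak 4.

4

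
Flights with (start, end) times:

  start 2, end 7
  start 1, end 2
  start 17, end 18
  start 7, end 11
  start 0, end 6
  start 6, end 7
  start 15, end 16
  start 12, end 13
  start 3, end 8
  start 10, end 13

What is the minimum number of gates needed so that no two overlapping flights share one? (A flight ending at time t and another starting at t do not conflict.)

3

Count concurrent intervals with a sweep; the peak is the room count.
starts: [0, 1, 2, 3, 6, 7, 10, 12, 15, 17]
ends:   [2, 6, 7, 7, 8, 11, 13, 13, 16, 18]
s0→1 s1→2 e2→1 s2→2 s3→3  — peak 3.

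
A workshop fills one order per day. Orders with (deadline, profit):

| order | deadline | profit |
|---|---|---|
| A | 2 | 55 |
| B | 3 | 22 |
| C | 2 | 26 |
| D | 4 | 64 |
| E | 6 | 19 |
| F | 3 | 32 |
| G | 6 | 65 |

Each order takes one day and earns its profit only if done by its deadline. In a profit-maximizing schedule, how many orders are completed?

Take jobs in profit order; each goes to the latest open slot no later than its deadline.
By profit: G(d6,65), D(d4,64), A(d2,55), F(d3,32), C(d2,26), B(d3,22), E(d6,19)
G→slot 6; D→slot 4; A→slot 2; F→slot 3; C→slot 1; B skipped; E→slot 5.
6 of 7 scheduled.

6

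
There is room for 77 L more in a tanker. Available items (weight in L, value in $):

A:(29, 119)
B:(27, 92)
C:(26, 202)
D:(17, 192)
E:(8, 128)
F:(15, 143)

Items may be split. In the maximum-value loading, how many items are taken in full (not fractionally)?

Greedy by value/weight ratio, highest first.
Order: E (128/8=16.00) > D (192/17=11.29) > F (143/15=9.53) > C (202/26=7.77) > A (119/29=4.10) > B (92/27=3.41)
Fill: take E (8 @ 128) → take D (17 @ 192) → take F (15 @ 143) → take C (26 @ 202) → take 11/29 of A → 45.14; 77/77 used.
4 item(s) taken whole; one partial (take 11/29 of A).

4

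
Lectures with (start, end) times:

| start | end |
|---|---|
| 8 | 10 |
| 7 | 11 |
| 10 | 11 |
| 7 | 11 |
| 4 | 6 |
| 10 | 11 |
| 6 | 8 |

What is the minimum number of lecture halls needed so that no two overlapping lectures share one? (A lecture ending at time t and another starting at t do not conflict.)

4

The answer is the maximum number of intervals overlapping at any instant.
Events (time:±→running): 4:+→1 6:-→0 6:+→1 7:+→2 7:+→3 8:-→2 8:+→3 10:-→2 10:+→3 10:+→4 … peak 4.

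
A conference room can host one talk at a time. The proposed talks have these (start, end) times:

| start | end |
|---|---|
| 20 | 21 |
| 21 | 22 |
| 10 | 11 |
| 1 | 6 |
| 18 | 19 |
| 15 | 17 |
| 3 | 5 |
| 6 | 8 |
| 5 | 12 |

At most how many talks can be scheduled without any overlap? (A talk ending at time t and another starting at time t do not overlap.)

7

Greedy by earliest finish: after sorting by end time, pick each interval compatible with the last pick.
By end time: (3,5), (1,6), (6,8), (10,11), (5,12), (15,17), (18,19), (20,21), (21,22).
Pick (3,5); next start ≥ 5 → (6,8); next start ≥ 8 → (10,11); next start ≥ 11 → (15,17); next start ≥ 17 → (18,19); next start ≥ 19 → (20,21); next start ≥ 21 → (21,22).
Selected 7 talks.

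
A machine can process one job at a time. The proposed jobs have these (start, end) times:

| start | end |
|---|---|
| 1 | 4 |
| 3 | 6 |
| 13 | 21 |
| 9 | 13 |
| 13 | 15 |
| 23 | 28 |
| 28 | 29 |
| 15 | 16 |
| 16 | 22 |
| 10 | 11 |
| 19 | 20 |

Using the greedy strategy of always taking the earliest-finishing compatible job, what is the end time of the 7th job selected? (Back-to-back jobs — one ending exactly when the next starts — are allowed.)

By end time: (1,4), (3,6), (10,11), (9,13), (13,15), (15,16), (19,20), (13,21), (16,22), (23,28), (28,29).
Pick (1,4); next start ≥ 4 → (10,11); next start ≥ 11 → (13,15); next start ≥ 15 → (15,16); next start ≥ 16 → (19,20); next start ≥ 20 → (23,28); next start ≥ 28 → (28,29).
Selected: (1,4) (10,11) (13,15) (15,16) (19,20) (23,28) (28,29)

29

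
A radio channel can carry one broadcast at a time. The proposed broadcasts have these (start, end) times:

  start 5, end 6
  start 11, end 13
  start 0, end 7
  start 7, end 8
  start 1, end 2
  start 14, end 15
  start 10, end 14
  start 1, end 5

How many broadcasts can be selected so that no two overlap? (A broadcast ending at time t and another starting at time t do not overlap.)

Sort by end time and greedily take each interval whose start is ≥ the last chosen end.
By end time: (1,2), (1,5), (5,6), (0,7), (7,8), (11,13), (10,14), (14,15).
Pick (1,2); next start ≥ 2 → (5,6); next start ≥ 6 → (7,8); next start ≥ 8 → (11,13); next start ≥ 13 → (14,15).
Selected 5 broadcasts.

5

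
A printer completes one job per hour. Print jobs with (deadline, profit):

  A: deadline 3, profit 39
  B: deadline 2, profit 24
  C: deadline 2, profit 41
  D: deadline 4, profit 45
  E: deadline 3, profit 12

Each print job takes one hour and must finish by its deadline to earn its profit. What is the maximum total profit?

149

Take jobs in profit order; each goes to the latest open slot no later than its deadline.
By profit: D(d4,45), C(d2,41), A(d3,39), B(d2,24), E(d3,12)
D→slot 4; C→slot 2; A→slot 3; B→slot 1; E skipped.
Profit = 24 + 41 + 39 + 45 = 149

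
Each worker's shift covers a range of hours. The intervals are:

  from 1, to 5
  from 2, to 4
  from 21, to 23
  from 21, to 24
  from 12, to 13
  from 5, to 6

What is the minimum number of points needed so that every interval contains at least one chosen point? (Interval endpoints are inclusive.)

4

Process intervals by earliest right end; each time one isn't hit yet, stab at its right endpoint.
By right end: [2,4]  [1,5]  [5,6]  [12,13]  [21,23]  [21,24]
[2,4] uncovered → point at 4; [5,6] uncovered → point at 6; [12,13] uncovered → point at 13; [21,23] uncovered → point at 23.
Points: 4, 6, 13, 23 (4 total).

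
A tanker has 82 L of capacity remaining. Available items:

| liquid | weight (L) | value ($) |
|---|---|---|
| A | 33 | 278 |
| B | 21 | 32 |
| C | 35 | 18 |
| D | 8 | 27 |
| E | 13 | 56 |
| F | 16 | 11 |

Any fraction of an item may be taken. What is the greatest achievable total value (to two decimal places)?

397.81

Sort by value per unit weight and fill in that order.
Order: A (278/33=8.42) > E (56/13=4.31) > D (27/8=3.38) > B (32/21=1.52) > F (11/16=0.69) > C (18/35=0.51)
Fill: take A (33 @ 278) → take E (13 @ 56) → take D (8 @ 27) → take B (21 @ 32) → take 7/16 of F → 4.81; 82/82 used.
Total value = 397.81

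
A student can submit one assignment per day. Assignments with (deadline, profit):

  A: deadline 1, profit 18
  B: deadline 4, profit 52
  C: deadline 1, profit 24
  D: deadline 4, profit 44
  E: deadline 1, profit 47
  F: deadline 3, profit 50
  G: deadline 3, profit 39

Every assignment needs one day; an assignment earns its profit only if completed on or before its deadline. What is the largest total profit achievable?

193

Sort by profit descending; place each in the latest free slot ≤ its deadline.
By profit: B(d4,52), F(d3,50), E(d1,47), D(d4,44), G(d3,39), C(d1,24), A(d1,18)
B→slot 4; F→slot 3; E→slot 1; D→slot 2; G skipped; C skipped; A skipped.
Profit = 47 + 44 + 50 + 52 = 193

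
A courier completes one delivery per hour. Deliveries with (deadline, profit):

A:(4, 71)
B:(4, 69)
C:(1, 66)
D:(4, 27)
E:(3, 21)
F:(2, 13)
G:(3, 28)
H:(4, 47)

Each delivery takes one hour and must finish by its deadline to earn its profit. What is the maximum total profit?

253

Take jobs in profit order; each goes to the latest open slot no later than its deadline.
Profit order: A=71 B=69 C=66 H=47 G=28 D=27 E=21 F=13
Assign: A→slot 4, B→slot 3, C→slot 1, H→slot 2, G skipped, D skipped, E skipped, F skipped.
Slots: [1:C] [2:H] [3:B] [4:A]
Profit = 66 + 47 + 69 + 71 = 253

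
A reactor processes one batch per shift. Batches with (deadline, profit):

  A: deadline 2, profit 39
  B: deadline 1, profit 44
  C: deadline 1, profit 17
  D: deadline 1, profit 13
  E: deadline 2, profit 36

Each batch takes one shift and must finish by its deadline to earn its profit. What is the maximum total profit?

83

Sort by profit descending; place each in the latest free slot ≤ its deadline.
By profit: B(d1,44), A(d2,39), E(d2,36), C(d1,17), D(d1,13)
B→slot 1; A→slot 2; E skipped; C skipped; D skipped.
Profit = 44 + 39 = 83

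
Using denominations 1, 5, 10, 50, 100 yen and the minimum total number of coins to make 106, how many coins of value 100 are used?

1

Greedy: take as many of the largest coin as possible, then repeat with the remainder.
106 − 1×100→6 − 1×5→1 − 1×1→0
Count of 100: 1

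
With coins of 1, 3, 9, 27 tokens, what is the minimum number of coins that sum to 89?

7

89 = 3×27 + 2×3 + 2×1
Total coins = 3 + 2 + 2 = 7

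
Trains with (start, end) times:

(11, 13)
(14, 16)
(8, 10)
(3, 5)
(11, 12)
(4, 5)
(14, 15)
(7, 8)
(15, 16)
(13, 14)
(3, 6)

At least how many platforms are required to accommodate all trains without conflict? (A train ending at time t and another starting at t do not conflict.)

3

The answer is the maximum number of intervals overlapping at any instant.
starts: [3, 3, 4, 7, 8, 11, 11, 13, 14, 14, 15]
ends:   [5, 5, 6, 8, 10, 12, 13, 14, 15, 16, 16]
s3→1 s3→2 s4→3  — peak 3.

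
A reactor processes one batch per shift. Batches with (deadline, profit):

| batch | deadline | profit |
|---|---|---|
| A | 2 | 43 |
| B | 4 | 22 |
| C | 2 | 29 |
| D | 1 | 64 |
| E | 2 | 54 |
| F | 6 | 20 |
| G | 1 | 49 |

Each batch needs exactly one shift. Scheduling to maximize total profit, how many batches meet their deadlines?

4

Take jobs in profit order; each goes to the latest open slot no later than its deadline.
By profit: D(d1,64), E(d2,54), G(d1,49), A(d2,43), C(d2,29), B(d4,22), F(d6,20)
D→slot 1; E→slot 2; G skipped; A skipped; C skipped; B→slot 4; F→slot 6.
4 of 7 scheduled.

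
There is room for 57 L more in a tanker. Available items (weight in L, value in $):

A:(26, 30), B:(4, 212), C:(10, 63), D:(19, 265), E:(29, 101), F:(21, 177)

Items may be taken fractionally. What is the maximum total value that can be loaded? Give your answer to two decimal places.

Greedy by value/weight ratio, highest first.
Ratios (sorted): B 53.00, D 13.95, F 8.43, C 6.30, E 3.48, A 1.15
take B (4 @ 212); take D (19 @ 265); take F (21 @ 177); take C (10 @ 63); take 3/29 of E → 10.45. Capacity used 57/57.
Total value = 727.45

727.45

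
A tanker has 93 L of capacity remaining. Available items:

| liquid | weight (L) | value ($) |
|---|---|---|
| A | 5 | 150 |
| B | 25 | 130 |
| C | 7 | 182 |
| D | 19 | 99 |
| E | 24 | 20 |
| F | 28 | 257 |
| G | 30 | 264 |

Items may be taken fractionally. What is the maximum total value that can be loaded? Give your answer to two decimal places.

972.80

Ratios (sorted): A 30.00, C 26.00, F 9.18, G 8.80, D 5.21, B 5.20, E 0.83
take A (5 @ 150); take C (7 @ 182); take F (28 @ 257); take G (30 @ 264); take D (19 @ 99); take 4/25 of B → 20.80. Capacity used 93/93.
Total value = 972.80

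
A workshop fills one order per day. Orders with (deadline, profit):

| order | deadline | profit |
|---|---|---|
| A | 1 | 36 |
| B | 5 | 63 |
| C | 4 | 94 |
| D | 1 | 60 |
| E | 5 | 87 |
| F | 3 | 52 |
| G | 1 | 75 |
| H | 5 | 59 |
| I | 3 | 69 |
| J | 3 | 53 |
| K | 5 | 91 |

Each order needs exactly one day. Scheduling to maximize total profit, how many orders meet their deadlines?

Take jobs in profit order; each goes to the latest open slot no later than its deadline.
By profit: C(d4,94), K(d5,91), E(d5,87), G(d1,75), I(d3,69), B(d5,63), D(d1,60), H(d5,59), J(d3,53), F(d3,52), A(d1,36)
C→slot 4; K→slot 5; E→slot 3; G→slot 1; I→slot 2; B skipped; D skipped; H skipped; J skipped; F skipped; A skipped.
5 of 11 scheduled.

5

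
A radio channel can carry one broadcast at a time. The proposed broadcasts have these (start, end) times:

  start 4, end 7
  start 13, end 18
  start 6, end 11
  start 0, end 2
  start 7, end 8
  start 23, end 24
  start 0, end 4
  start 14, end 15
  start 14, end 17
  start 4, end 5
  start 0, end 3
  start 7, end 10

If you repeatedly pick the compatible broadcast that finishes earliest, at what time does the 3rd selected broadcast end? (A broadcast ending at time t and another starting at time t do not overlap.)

8

Greedy by earliest finish: after sorting by end time, pick each interval compatible with the last pick.
By end time: (0,2), (0,3), (0,4), (4,5), (4,7), (7,8), (7,10), (6,11), (14,15), (14,17), (13,18), (23,24).
Pick (0,2); next start ≥ 2 → (4,5); next start ≥ 5 → (7,8); next start ≥ 8 → (14,15); next start ≥ 15 → (23,24).
Selected: (0,2) (4,5) (7,8) (14,15) (23,24)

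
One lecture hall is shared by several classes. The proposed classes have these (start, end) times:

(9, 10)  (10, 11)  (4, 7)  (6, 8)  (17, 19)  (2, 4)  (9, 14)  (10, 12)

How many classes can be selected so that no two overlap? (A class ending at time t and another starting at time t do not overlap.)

5

Order by finish time; keep every interval that doesn't clash with the previous kept one.
By end time: (2,4), (4,7), (6,8), (9,10), (10,11), (10,12), (9,14), (17,19).
Pick (2,4); next start ≥ 4 → (4,7); next start ≥ 7 → (9,10); next start ≥ 10 → (10,11); next start ≥ 11 → (17,19).
Selected 5 classes.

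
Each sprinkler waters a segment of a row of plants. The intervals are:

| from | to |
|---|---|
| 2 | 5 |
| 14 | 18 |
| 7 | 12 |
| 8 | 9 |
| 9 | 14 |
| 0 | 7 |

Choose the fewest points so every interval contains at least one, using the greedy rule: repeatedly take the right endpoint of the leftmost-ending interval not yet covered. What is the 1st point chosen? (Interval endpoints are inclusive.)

5

Process intervals by earliest right end; each time one isn't hit yet, stab at its right endpoint.
By right end: [2,5]  [0,7]  [8,9]  [7,12]  [9,14]  [14,18]
[2,5] uncovered → point at 5; [8,9] uncovered → point at 9; [14,18] uncovered → point at 18.
Points: 5, 9, 18 (3 total).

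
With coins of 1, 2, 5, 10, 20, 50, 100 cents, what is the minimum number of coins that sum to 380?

6

Greedy: take as many of the largest coin as possible, then repeat with the remainder.
380 − 3×100→80 − 1×50→30 − 1×20→10 − 1×10→0
Total coins = 3 + 1 + 1 + 1 = 6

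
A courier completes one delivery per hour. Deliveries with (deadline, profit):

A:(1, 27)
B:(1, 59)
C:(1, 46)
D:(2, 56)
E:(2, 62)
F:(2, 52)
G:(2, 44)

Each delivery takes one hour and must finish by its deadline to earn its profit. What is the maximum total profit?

Sort by profit descending; place each in the latest free slot ≤ its deadline.
By profit: E(d2,62), B(d1,59), D(d2,56), F(d2,52), C(d1,46), G(d2,44), A(d1,27)
E→slot 2; B→slot 1; D skipped; F skipped; C skipped; G skipped; A skipped.
Profit = 59 + 62 = 121

121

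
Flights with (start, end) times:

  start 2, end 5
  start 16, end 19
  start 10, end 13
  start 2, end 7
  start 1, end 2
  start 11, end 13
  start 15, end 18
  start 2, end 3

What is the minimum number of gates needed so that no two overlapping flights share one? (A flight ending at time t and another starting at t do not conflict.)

3

The answer is the maximum number of intervals overlapping at any instant.
Events (time:±→running): 1:+→1 2:-→0 2:+→1 2:+→2 2:+→3 … peak 3.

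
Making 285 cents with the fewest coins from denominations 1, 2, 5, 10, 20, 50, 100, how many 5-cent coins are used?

285 = 2×100 + 1×50 + 1×20 + 1×10 + 1×5
Count of 5: 1

1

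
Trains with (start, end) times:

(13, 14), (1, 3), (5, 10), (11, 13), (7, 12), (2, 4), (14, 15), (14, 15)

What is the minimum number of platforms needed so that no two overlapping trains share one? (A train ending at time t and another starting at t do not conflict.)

2

Events (time:±→running): 1:+→1 2:+→2 … peak 2.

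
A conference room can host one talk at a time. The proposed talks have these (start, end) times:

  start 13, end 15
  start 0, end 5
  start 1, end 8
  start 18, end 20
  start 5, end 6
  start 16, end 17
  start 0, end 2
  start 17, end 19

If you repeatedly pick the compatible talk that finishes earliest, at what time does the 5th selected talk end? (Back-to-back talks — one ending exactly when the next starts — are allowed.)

19

By end time: (0,2), (0,5), (5,6), (1,8), (13,15), (16,17), (17,19), (18,20).
Pick (0,2); next start ≥ 2 → (5,6); next start ≥ 6 → (13,15); next start ≥ 15 → (16,17); next start ≥ 17 → (17,19).
Selected: (0,2) (5,6) (13,15) (16,17) (17,19)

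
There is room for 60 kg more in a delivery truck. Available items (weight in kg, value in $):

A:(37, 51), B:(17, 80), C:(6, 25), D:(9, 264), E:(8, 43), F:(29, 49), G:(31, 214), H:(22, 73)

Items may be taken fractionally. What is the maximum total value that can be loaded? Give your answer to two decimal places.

Order: D (264/9=29.33) > G (214/31=6.90) > E (43/8=5.38) > B (80/17=4.71) > C (25/6=4.17) > H (73/22=3.32) > F (49/29=1.69) > A (51/37=1.38)
Fill: take D (9 @ 264) → take G (31 @ 214) → take E (8 @ 43) → take 12/17 of B → 56.47; 60/60 used.
Total value = 577.47

577.47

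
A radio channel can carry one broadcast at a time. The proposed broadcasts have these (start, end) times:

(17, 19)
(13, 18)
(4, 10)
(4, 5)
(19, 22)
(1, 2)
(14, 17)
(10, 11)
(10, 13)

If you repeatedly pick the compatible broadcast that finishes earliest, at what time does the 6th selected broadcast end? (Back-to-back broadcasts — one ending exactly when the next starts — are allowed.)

22

Order by finish time; keep every interval that doesn't clash with the previous kept one.
Sorted by end: (1,2)  (4,5)  (4,10)  (10,11)  (10,13)  (14,17)  (13,18)  (17,19)  (19,22)
take (1,2); take (4,5); take (10,11); take (14,17); take (17,19); take (19,22).
Selected: (1,2) (4,5) (10,11) (14,17) (17,19) (19,22)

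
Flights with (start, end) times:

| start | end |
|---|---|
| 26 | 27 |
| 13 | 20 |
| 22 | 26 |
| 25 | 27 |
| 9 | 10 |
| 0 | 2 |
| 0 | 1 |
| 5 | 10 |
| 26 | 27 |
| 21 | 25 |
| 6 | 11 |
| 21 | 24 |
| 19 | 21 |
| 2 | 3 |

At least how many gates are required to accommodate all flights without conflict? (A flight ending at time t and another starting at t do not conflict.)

3

Events (time:±→running): 0:+→1 0:+→2 1:-→1 2:-→0 2:+→1 3:-→0 5:+→1 6:+→2 9:+→3 … peak 3.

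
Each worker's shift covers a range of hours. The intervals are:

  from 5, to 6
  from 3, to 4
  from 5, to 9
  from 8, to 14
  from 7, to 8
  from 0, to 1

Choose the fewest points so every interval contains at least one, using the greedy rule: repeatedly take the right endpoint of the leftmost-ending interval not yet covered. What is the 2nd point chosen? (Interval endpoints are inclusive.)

Process intervals by earliest right end; each time one isn't hit yet, stab at its right endpoint.
Sorted: [0,1] [3,4] [5,6] [7,8] [5,9] [8,14]
{[0,1]} hit by 1; {[3,4]} hit by 4; {[5,6]} hit by 6; {[7,8],[5,9],[8,14]} hit by 8.
Points: 1, 4, 6, 8 (4 total).

4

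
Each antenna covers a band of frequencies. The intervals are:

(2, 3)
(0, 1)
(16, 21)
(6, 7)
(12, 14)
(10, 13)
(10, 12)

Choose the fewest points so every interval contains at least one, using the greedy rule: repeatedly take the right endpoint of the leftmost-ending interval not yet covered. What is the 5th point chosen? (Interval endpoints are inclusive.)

21

Process intervals by earliest right end; each time one isn't hit yet, stab at its right endpoint.
Sorted: [0,1] [2,3] [6,7] [10,12] [10,13] [12,14] [16,21]
{[0,1]} hit by 1; {[2,3]} hit by 3; {[6,7]} hit by 7; {[10,12],[10,13],[12,14]} hit by 12; {[16,21]} hit by 21.
Points: 1, 3, 7, 12, 21 (5 total).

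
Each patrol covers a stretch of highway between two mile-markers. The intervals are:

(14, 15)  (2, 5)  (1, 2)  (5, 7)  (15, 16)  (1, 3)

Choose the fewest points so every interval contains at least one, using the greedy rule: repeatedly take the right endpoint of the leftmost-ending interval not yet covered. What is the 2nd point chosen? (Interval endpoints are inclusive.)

7

Sorted: [1,2] [1,3] [2,5] [5,7] [14,15] [15,16]
{[1,2],[1,3],[2,5]} hit by 2; {[5,7]} hit by 7; {[14,15],[15,16]} hit by 15.
Points: 2, 7, 15 (3 total).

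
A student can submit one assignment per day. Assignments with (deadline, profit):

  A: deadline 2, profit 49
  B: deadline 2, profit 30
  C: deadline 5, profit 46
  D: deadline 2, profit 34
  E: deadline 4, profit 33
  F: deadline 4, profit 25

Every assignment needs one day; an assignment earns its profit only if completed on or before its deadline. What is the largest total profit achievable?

Sort by profit descending; place each in the latest free slot ≤ its deadline.
By profit: A(d2,49), C(d5,46), D(d2,34), E(d4,33), B(d2,30), F(d4,25)
A→slot 2; C→slot 5; D→slot 1; E→slot 4; B skipped; F→slot 3.
Profit = 34 + 49 + 25 + 33 + 46 = 187

187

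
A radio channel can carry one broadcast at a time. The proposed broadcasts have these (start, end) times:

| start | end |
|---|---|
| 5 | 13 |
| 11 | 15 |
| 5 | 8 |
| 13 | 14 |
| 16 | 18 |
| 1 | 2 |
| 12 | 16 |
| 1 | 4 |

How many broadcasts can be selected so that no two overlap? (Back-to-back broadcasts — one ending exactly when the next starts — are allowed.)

4

Sorted by end: (1,2)  (1,4)  (5,8)  (5,13)  (13,14)  (11,15)  (12,16)  (16,18)
take (1,2); skip (1,4); take (5,8); take (13,14); skip (11,15); take (16,18).
Selected 4 broadcasts.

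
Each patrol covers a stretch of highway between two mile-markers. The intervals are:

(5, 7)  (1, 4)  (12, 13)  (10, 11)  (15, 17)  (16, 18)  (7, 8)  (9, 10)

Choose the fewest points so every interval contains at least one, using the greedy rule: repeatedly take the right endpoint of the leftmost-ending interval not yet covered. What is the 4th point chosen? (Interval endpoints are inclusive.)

13

Process intervals by earliest right end; each time one isn't hit yet, stab at its right endpoint.
Sorted: [1,4] [5,7] [7,8] [9,10] [10,11] [12,13] [15,17] [16,18]
{[1,4]} hit by 4; {[5,7],[7,8]} hit by 7; {[9,10],[10,11]} hit by 10; {[12,13]} hit by 13; {[15,17],[16,18]} hit by 17.
Points: 4, 7, 10, 13, 17 (5 total).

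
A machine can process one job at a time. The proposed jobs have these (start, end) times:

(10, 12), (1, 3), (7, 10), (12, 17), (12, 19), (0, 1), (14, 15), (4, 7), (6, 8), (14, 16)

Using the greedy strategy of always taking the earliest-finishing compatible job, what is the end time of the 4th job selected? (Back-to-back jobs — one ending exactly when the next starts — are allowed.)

10

Order by finish time; keep every interval that doesn't clash with the previous kept one.
Sorted by end: (0,1)  (1,3)  (4,7)  (6,8)  (7,10)  (10,12)  (14,15)  (14,16)  (12,17)  (12,19)
take (0,1); take (1,3); take (4,7); take (7,10); take (10,12); take (14,15); skip (14,16); skip (12,17); skip (12,19).
Selected: (0,1) (1,3) (4,7) (7,10) (10,12) (14,15)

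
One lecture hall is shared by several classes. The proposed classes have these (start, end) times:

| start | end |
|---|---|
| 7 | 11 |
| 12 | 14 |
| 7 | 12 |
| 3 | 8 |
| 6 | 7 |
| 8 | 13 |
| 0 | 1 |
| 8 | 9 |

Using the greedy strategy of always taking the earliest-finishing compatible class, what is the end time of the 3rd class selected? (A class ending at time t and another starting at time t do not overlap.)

9

Sorted by end: (0,1)  (6,7)  (3,8)  (8,9)  (7,11)  (7,12)  (8,13)  (12,14)
take (0,1); take (6,7); take (8,9); skip (8,13); take (12,14).
Selected: (0,1) (6,7) (8,9) (12,14)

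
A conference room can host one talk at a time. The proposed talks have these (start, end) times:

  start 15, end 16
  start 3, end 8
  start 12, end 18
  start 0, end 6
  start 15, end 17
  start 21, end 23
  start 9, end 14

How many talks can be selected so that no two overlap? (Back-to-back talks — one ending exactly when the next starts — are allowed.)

4

Order by finish time; keep every interval that doesn't clash with the previous kept one.
By end time: (0,6), (3,8), (9,14), (15,16), (15,17), (12,18), (21,23).
Pick (0,6); next start ≥ 6 → (9,14); next start ≥ 14 → (15,16); next start ≥ 16 → (21,23).
Selected 4 talks.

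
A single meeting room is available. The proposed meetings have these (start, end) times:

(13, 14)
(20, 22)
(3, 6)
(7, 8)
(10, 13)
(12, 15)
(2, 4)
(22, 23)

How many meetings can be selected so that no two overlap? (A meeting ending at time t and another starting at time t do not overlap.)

6

Order by finish time; keep every interval that doesn't clash with the previous kept one.
By end time: (2,4), (3,6), (7,8), (10,13), (13,14), (12,15), (20,22), (22,23).
Pick (2,4); next start ≥ 4 → (7,8); next start ≥ 8 → (10,13); next start ≥ 13 → (13,14); next start ≥ 14 → (20,22); next start ≥ 22 → (22,23).
Selected 6 meetings.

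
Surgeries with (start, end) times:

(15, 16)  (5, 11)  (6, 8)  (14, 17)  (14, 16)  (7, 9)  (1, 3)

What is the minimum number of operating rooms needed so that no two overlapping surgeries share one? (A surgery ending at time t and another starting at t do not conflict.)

Events (time:±→running): 1:+→1 3:-→0 5:+→1 6:+→2 7:+→3 … peak 3.

3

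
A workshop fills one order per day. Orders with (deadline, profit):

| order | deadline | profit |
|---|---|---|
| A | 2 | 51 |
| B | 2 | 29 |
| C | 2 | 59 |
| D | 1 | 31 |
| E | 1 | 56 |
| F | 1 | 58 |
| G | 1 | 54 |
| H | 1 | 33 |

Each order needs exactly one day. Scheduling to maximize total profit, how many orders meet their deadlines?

Take jobs in profit order; each goes to the latest open slot no later than its deadline.
Profit order: C=59 F=58 E=56 G=54 A=51 H=33 D=31 B=29
Assign: C→slot 2, F→slot 1, E skipped, G skipped, A skipped, H skipped, D skipped, B skipped.
Slots: [1:F] [2:C]
2 of 8 scheduled.

2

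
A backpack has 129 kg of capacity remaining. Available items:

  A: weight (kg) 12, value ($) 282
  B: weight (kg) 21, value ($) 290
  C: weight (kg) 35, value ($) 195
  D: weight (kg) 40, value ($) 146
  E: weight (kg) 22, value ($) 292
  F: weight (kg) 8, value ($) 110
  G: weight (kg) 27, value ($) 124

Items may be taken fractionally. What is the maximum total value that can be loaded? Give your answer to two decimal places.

1307.60

Greedy by value/weight ratio, highest first.
Order: A (282/12=23.50) > B (290/21=13.81) > F (110/8=13.75) > E (292/22=13.27) > C (195/35=5.57) > G (124/27=4.59) > D (146/40=3.65)
Fill: take A (12 @ 282) → take B (21 @ 290) → take F (8 @ 110) → take E (22 @ 292) → take C (35 @ 195) → take G (27 @ 124) → take 4/40 of D → 14.60; 129/129 used.
Total value = 1307.60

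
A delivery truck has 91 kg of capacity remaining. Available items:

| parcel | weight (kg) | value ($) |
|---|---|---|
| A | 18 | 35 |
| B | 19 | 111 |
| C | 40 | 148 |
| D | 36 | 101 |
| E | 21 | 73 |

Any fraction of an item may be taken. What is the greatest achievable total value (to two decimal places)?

362.86

Sort by value per unit weight and fill in that order.
Order: B (111/19=5.84) > C (148/40=3.70) > E (73/21=3.48) > D (101/36=2.81) > A (35/18=1.94)
Fill: take B (19 @ 111) → take C (40 @ 148) → take E (21 @ 73) → take 11/36 of D → 30.86; 91/91 used.
Total value = 362.86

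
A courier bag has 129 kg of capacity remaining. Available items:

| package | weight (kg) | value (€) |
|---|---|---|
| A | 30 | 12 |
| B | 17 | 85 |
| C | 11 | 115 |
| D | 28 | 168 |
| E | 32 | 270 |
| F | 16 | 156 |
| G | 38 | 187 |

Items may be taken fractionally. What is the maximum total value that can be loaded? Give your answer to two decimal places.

917.03

Order: C (115/11=10.45) > F (156/16=9.75) > E (270/32=8.44) > D (168/28=6.00) > B (85/17=5.00) > G (187/38=4.92) > A (12/30=0.40)
Fill: take C (11 @ 115) → take F (16 @ 156) → take E (32 @ 270) → take D (28 @ 168) → take B (17 @ 85) → take 25/38 of G → 123.03; 129/129 used.
Total value = 917.03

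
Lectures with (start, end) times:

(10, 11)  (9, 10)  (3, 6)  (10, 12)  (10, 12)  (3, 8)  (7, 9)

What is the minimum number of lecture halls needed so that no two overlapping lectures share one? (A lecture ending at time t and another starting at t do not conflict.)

Events (time:±→running): 3:+→1 3:+→2 6:-→1 7:+→2 8:-→1 9:-→0 9:+→1 10:-→0 10:+→1 10:+→2 10:+→3 … peak 3.

3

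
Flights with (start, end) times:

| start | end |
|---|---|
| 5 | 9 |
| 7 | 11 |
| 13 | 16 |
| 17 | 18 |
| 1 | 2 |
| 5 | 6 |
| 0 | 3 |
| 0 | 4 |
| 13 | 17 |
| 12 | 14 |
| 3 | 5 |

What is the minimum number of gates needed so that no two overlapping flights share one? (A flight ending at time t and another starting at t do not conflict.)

3

The answer is the maximum number of intervals overlapping at any instant.
Events (time:±→running): 0:+→1 0:+→2 1:+→3 … peak 3.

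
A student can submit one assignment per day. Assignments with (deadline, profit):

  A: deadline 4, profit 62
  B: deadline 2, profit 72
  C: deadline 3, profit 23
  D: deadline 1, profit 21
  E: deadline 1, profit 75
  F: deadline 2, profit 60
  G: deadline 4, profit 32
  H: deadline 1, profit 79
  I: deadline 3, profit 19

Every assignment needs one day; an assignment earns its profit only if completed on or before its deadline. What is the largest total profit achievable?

245

Profit order: H=79 E=75 B=72 A=62 F=60 G=32 C=23 D=21 I=19
Assign: H→slot 1, E skipped, B→slot 2, A→slot 4, F skipped, G→slot 3, C skipped, D skipped, I skipped.
Slots: [1:H] [2:B] [3:G] [4:A]
Profit = 79 + 72 + 32 + 62 = 245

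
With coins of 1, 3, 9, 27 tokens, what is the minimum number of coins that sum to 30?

2

Greedy: take as many of the largest coin as possible, then repeat with the remainder.
30 = 1×27 + 1×3
Total coins = 1 + 1 = 2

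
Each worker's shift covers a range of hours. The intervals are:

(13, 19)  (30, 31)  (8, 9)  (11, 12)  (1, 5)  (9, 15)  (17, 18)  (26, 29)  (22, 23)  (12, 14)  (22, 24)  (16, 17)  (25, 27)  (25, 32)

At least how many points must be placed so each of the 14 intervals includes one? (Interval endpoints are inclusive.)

By right end: [1,5]  [8,9]  [11,12]  [12,14]  [9,15]  [16,17]  [17,18]  [13,19]  [22,23]  [22,24]  [25,27]  [26,29]  [30,31]  [25,32]
[1,5] uncovered → point at 5; [8,9] uncovered → point at 9; [11,12] uncovered → point at 12; [16,17] uncovered → point at 17; [22,23] uncovered → point at 23; [25,27] uncovered → point at 27; [30,31] uncovered → point at 31.
Points: 5, 9, 12, 17, 23, 27, 31 (7 total).

7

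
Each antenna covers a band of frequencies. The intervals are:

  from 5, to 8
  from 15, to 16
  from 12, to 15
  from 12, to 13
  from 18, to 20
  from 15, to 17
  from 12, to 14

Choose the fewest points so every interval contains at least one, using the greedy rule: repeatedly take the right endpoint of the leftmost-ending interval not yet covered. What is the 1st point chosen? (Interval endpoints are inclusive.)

Sort by right endpoint; whenever an interval is uncovered, place a point at its right end.
By right end: [5,8]  [12,13]  [12,14]  [12,15]  [15,16]  [15,17]  [18,20]
[5,8] uncovered → point at 8; [12,13] uncovered → point at 13; [15,16] uncovered → point at 16; [18,20] uncovered → point at 20.
Points: 8, 13, 16, 20 (4 total).

8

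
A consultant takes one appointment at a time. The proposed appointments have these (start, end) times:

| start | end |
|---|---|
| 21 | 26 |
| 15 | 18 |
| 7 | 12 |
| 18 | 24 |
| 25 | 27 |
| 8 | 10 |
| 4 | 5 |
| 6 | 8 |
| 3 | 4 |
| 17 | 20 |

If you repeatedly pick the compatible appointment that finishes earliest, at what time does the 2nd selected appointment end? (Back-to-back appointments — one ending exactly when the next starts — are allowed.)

By end time: (3,4), (4,5), (6,8), (8,10), (7,12), (15,18), (17,20), (18,24), (21,26), (25,27).
Pick (3,4); next start ≥ 4 → (4,5); next start ≥ 5 → (6,8); next start ≥ 8 → (8,10); next start ≥ 10 → (15,18); next start ≥ 18 → (18,24); next start ≥ 24 → (25,27).
Selected: (3,4) (4,5) (6,8) (8,10) (15,18) (18,24) (25,27)

5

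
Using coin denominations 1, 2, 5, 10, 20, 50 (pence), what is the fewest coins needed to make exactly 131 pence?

5

131 − 2×50→31 − 1×20→11 − 1×10→1 − 1×1→0
Total coins = 2 + 1 + 1 + 1 = 5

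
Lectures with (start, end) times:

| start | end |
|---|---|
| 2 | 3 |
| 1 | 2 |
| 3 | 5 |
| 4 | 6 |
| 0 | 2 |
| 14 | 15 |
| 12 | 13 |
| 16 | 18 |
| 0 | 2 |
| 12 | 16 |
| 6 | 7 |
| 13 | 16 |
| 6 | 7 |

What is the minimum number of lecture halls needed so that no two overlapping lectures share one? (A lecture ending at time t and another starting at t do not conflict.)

starts: [0, 0, 1, 2, 3, 4, 6, 6, 12, 12, 13, 14, 16]
ends:   [2, 2, 2, 3, 5, 6, 7, 7, 13, 15, 16, 16, 18]
s0→1 s0→2 s1→3  — peak 3.

3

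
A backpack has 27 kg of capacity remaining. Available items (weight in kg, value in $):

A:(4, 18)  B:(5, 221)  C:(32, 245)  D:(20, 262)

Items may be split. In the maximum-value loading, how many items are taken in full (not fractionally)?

Sort by value per unit weight and fill in that order.
Ratios (sorted): B 44.20, D 13.10, C 7.66, A 4.50
take B (5 @ 221); take D (20 @ 262); take 2/32 of C → 15.31. Capacity used 27/27.
2 item(s) taken whole; one partial (take 2/32 of C).

2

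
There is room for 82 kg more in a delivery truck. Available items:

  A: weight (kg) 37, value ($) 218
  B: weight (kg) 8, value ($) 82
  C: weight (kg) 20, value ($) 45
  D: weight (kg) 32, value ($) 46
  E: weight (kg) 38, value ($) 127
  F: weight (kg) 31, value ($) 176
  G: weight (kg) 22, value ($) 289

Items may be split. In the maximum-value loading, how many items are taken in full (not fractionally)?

3

Ratios (sorted): G 13.14, B 10.25, A 5.89, F 5.68, E 3.34, C 2.25, D 1.44
take G (22 @ 289); take B (8 @ 82); take A (37 @ 218); take 15/31 of F → 85.16. Capacity used 82/82.
3 item(s) taken whole; one partial (take 15/31 of F).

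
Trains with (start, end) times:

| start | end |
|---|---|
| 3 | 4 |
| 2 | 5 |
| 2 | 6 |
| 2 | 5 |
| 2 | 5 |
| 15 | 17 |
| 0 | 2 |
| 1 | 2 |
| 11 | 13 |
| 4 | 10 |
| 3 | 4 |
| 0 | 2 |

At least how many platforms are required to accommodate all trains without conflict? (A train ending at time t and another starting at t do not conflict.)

Events (time:±→running): 0:+→1 0:+→2 1:+→3 2:-→2 2:-→1 2:-→0 2:+→1 2:+→2 2:+→3 2:+→4 3:+→5 3:+→6 … peak 6.

6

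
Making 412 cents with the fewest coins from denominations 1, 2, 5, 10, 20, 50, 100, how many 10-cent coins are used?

412 − 4×100→12 − 1×10→2 − 1×2→0
Count of 10: 1

1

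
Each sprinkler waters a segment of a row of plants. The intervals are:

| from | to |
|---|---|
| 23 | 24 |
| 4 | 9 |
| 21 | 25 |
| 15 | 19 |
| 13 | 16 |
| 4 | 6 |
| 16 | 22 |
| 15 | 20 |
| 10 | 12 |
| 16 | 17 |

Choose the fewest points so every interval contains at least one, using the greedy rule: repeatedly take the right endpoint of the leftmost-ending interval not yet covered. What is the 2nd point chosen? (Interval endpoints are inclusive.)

12

Process intervals by earliest right end; each time one isn't hit yet, stab at its right endpoint.
By right end: [4,6]  [4,9]  [10,12]  [13,16]  [16,17]  [15,19]  [15,20]  [16,22]  [23,24]  [21,25]
[4,6] uncovered → point at 6; [10,12] uncovered → point at 12; [13,16] uncovered → point at 16; [23,24] uncovered → point at 24.
Points: 6, 12, 16, 24 (4 total).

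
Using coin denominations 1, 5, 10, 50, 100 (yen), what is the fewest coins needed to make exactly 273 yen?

Greedy: take as many of the largest coin as possible, then repeat with the remainder.
273 = 2×100 + 1×50 + 2×10 + 3×1
Total coins = 2 + 1 + 2 + 3 = 8

8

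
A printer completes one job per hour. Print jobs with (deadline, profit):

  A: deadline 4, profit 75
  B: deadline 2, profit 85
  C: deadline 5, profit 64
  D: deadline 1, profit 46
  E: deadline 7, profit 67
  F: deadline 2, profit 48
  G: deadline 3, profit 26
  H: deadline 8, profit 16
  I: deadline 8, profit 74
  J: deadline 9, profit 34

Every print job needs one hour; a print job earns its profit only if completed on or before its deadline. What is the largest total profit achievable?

489

Take jobs in profit order; each goes to the latest open slot no later than its deadline.
Profit order: B=85 A=75 I=74 E=67 C=64 F=48 D=46 J=34 G=26 H=16
Assign: B→slot 2, A→slot 4, I→slot 8, E→slot 7, C→slot 5, F→slot 1, D skipped, J→slot 9, G→slot 3, H→slot 6.
Slots: [1:F] [2:B] [3:G] [4:A] [5:C] [6:H] [7:E] [8:I] [9:J]
Profit = 48 + 85 + 26 + 75 + 64 + 16 + 67 + 74 + 34 = 489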